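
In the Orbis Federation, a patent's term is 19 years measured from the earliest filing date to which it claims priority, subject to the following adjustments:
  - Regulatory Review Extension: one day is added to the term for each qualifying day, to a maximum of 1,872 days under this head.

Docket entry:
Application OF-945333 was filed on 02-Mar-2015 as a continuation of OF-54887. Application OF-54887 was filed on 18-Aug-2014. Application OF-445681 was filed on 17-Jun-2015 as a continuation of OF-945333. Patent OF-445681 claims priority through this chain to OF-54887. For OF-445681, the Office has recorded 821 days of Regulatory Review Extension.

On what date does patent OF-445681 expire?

November 17, 2035

Earliest priority filing: 18 August 2014.
Base term: 18 August 2014 + 19 years → 18 August 2033.
Regulatory Review Extension: 821 days (within the 1872-day cap) → +821 days → 17 November 2035.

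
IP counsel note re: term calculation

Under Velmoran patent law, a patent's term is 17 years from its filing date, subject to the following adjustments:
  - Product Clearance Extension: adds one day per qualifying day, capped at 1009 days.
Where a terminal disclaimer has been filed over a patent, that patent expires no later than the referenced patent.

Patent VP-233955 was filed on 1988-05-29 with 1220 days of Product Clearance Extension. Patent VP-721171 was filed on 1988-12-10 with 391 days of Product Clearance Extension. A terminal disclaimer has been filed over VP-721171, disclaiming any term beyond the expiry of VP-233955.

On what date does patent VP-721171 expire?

January 5, 2007

Natural term of VP-721171:
  Base: filing + 17 years → 10 December 2005.
  Product Clearance Extension: 391 days (within the 1009-day cap) → +391 days → 5 January 2007.
Expiry of referenced patent VP-233955:
  Base: filing + 17 years → 29 May 2005.
  Product Clearance Extension: 1220 days claimed exceeds the 1009-day cap, so +1009 days → 3 March 2008.
Terminal disclaimer: VP-721171 expires on the earlier of 5 January 2007 and 3 March 2008.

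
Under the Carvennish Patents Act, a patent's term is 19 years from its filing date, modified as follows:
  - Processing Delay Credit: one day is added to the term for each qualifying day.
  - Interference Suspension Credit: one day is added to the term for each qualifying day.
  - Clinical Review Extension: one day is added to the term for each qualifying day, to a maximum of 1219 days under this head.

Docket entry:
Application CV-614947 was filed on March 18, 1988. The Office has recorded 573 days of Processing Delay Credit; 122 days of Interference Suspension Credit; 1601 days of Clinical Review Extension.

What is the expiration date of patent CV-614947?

June 13, 2012

Base term: filing date + 19 years → 18 March 2007.
Processing Delay Credit: +573 days → 11 October 2008.
Interference Suspension Credit: +122 days → 10 February 2009.
Clinical Review Extension: 1601 days claimed exceeds the 1219-day cap, so +1219 days → 13 June 2012.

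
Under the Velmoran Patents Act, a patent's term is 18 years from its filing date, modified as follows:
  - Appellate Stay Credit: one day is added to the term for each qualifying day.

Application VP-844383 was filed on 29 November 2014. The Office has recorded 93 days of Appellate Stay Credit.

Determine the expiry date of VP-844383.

March 2, 2033

Base term: filing date + 18 years → 29 November 2032.
Appellate Stay Credit: +93 days → 2 March 2033.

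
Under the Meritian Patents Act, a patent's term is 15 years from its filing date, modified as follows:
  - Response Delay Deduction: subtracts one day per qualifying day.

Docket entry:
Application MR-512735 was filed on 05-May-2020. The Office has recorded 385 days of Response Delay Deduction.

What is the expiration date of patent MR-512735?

April 15, 2034

Base term: filing date + 15 years → 5 May 2035.
Response Delay Deduction: −385 days → 15 April 2034.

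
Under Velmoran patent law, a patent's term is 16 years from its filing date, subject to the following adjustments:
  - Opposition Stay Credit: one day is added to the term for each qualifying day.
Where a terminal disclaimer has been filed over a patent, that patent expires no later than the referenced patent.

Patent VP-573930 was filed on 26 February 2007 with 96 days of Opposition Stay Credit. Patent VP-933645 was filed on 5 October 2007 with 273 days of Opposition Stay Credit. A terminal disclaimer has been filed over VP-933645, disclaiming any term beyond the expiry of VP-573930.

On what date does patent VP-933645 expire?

Natural term of VP-933645:
  Base: filing + 16 years → 5 October 2023.
  Opposition Stay Credit: +273 days → 4 July 2024.
Expiry of referenced patent VP-573930:
  Base: filing + 16 years → 26 February 2023.
  Opposition Stay Credit: +96 days → 2 June 2023.
Terminal disclaimer: VP-933645 expires on the earlier of 4 July 2024 and 2 June 2023.

June 2, 2023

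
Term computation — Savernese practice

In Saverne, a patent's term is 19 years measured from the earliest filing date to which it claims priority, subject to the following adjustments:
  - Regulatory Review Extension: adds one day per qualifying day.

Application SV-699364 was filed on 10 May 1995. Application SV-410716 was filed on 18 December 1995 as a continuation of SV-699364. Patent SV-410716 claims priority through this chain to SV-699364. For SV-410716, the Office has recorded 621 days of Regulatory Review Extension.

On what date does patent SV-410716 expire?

Earliest priority filing: 10 May 1995.
Base term: 10 May 1995 + 19 years → 10 May 2014.
Regulatory Review Extension: +621 days → 21 January 2016.

January 21, 2016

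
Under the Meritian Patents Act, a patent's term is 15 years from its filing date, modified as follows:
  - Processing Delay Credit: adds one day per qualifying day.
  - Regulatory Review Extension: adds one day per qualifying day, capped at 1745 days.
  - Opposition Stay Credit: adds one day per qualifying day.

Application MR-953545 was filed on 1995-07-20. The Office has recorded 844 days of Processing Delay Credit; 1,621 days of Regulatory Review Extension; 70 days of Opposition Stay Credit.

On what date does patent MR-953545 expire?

Base term: filing date + 15 years → 20 July 2010.
Processing Delay Credit: +844 days → 10 November 2012.
Regulatory Review Extension: 1621 days (within the 1745-day cap) → +1621 days → 19 April 2017.
Opposition Stay Credit: +70 days → 28 June 2017.

2017-06-28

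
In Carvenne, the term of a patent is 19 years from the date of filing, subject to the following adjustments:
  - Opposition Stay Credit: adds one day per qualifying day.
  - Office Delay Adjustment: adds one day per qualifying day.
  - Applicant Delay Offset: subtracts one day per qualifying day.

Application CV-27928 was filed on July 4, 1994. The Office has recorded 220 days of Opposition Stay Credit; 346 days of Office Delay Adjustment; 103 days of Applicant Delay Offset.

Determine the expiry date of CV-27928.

Base term: filing date + 19 years → 4 July 2013.
Opposition Stay Credit: +220 days → 9 February 2014.
Office Delay Adjustment: +346 days → 21 January 2015.
Applicant Delay Offset: −103 days → 10 October 2014.

2014-10-10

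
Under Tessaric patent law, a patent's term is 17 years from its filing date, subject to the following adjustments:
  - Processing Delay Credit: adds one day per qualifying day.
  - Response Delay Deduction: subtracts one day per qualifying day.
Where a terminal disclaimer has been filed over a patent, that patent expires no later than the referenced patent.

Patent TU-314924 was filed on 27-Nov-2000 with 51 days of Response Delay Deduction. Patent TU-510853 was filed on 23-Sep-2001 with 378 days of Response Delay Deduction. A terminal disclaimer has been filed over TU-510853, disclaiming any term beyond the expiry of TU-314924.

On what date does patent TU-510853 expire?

September 10, 2017

Natural term of TU-510853:
  Base: filing + 17 years → 23 September 2018.
  Response Delay Deduction: −378 days → 10 September 2017.
Expiry of referenced patent TU-314924:
  Base: filing + 17 years → 27 November 2017.
  Response Delay Deduction: −51 days → 7 October 2017.
Terminal disclaimer: TU-510853 expires on the earlier of 10 September 2017 and 7 October 2017.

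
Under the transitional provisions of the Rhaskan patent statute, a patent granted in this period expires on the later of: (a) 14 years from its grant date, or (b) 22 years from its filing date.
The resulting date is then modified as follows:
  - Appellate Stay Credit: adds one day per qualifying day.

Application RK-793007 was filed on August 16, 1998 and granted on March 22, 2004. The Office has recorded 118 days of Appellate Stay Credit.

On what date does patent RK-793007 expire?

December 12, 2020

(a) grant + 14 years → 22 March 2018.
(b) filing + 22 years → 16 August 2020.
Later of the two: 16 August 2020.
Appellate Stay Credit: +118 days → 12 December 2020.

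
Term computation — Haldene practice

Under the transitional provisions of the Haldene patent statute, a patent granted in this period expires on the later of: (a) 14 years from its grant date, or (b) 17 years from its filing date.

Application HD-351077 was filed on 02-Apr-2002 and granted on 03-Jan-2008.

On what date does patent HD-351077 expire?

(a) grant + 14 years → 3 January 2022.
(b) filing + 17 years → 2 April 2019.
Later of the two: 3 January 2022.

2022-01-03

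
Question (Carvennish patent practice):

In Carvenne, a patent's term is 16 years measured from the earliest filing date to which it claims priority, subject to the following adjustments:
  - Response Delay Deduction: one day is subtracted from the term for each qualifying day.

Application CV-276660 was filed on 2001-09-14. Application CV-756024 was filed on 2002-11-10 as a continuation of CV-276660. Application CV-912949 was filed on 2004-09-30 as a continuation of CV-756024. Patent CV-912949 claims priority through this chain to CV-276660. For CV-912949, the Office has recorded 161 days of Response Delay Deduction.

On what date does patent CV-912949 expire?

Earliest priority filing: 14 September 2001.
Base term: 14 September 2001 + 16 years → 14 September 2017.
Response Delay Deduction: −161 days → 6 April 2017.

2017-04-06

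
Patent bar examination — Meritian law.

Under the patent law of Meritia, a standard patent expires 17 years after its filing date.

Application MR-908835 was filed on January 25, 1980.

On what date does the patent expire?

January 25, 1997

Filing date + 17 years → 25 January 1997.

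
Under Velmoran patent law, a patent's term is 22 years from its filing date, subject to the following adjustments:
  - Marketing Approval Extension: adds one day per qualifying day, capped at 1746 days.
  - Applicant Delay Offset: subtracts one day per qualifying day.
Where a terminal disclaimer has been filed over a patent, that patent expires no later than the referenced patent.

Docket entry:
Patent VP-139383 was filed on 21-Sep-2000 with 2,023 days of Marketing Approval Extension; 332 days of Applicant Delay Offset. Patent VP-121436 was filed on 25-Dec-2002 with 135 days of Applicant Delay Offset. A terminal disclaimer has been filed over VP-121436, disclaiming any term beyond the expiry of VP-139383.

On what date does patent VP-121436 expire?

2024-08-12

Natural term of VP-121436:
  Base: filing + 22 years → 25 December 2024.
  Applicant Delay Offset: −135 days → 12 August 2024.
Expiry of referenced patent VP-139383:
  Base: filing + 22 years → 21 September 2022.
  Marketing Approval Extension: 2023 days claimed exceeds the 1746-day cap, so +1746 days → 3 July 2027.
  Applicant Delay Offset: −332 days → 5 August 2026.
Terminal disclaimer: VP-121436 expires on the earlier of 12 August 2024 and 5 August 2026.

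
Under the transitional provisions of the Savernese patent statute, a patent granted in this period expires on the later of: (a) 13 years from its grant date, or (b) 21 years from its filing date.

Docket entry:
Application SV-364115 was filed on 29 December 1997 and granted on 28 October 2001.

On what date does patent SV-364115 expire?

December 29, 2018

(a) grant + 13 years → 28 October 2014.
(b) filing + 21 years → 29 December 2018.
Later of the two: 29 December 2018.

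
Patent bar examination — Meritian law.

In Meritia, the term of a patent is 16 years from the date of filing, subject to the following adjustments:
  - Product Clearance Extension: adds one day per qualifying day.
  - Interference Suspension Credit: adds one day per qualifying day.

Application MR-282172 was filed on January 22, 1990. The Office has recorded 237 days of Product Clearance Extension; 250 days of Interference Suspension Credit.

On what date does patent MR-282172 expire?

2007-05-24

Base term: filing date + 16 years → 22 January 2006.
Product Clearance Extension: +237 days → 16 September 2006.
Interference Suspension Credit: +250 days → 24 May 2007.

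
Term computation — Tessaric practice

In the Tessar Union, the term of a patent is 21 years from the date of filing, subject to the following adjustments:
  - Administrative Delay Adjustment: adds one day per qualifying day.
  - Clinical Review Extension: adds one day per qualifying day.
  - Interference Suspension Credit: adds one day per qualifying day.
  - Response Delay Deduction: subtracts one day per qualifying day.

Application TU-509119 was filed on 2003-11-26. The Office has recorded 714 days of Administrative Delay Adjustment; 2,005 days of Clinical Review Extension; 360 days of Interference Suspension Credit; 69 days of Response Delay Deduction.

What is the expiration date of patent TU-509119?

February 22, 2033

Base term: filing date + 21 years → 26 November 2024.
Administrative Delay Adjustment: +714 days → 10 November 2026.
Clinical Review Extension: +2005 days → 7 May 2032.
Interference Suspension Credit: +360 days → 2 May 2033.
Response Delay Deduction: −69 days → 22 February 2033.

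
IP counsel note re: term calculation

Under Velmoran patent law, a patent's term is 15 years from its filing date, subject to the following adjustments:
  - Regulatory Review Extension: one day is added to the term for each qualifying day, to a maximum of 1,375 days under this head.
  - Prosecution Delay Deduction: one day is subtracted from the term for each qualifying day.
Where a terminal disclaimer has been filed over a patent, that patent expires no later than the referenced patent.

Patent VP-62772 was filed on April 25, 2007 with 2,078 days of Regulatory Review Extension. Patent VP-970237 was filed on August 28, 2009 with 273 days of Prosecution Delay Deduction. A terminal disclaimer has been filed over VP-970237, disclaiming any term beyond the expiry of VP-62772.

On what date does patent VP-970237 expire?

Natural term of VP-970237:
  Base: filing + 15 years → 28 August 2024.
  Prosecution Delay Deduction: −273 days → 29 November 2023.
Expiry of referenced patent VP-62772:
  Base: filing + 15 years → 25 April 2022.
  Regulatory Review Extension: 2078 days claimed exceeds the 1375-day cap, so +1375 days → 29 January 2026.
Terminal disclaimer: VP-970237 expires on the earlier of 29 November 2023 and 29 January 2026.

2023-11-29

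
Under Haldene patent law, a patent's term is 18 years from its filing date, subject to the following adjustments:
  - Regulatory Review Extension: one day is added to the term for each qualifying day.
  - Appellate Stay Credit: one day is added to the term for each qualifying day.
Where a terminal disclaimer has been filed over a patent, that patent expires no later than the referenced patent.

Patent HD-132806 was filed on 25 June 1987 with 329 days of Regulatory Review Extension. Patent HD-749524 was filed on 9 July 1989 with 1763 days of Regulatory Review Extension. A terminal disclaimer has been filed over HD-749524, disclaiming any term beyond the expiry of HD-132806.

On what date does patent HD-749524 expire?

2006-05-20

Natural term of HD-749524:
  Base: filing + 18 years → 9 July 2007.
  Regulatory Review Extension: +1763 days → 6 May 2012.
Expiry of referenced patent HD-132806:
  Base: filing + 18 years → 25 June 2005.
  Regulatory Review Extension: +329 days → 20 May 2006.
Terminal disclaimer: HD-749524 expires on the earlier of 6 May 2012 and 20 May 2006.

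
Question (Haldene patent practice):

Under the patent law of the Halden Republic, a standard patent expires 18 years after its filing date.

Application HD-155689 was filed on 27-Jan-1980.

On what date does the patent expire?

1998-01-27

Filing date + 18 years → 27 January 1998.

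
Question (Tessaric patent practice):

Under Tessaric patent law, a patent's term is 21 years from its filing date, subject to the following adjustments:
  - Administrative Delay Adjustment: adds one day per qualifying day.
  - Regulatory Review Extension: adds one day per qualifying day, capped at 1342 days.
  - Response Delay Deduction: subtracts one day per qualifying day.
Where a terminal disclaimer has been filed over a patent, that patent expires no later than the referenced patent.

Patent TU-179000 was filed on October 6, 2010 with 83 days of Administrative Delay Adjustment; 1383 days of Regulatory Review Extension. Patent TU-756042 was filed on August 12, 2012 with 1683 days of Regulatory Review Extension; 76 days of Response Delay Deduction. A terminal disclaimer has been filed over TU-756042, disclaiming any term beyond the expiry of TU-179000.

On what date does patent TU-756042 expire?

Natural term of TU-756042:
  Base: filing + 21 years → 12 August 2033.
  Regulatory Review Extension: 1683 days claimed exceeds the 1342-day cap, so +1342 days → 15 April 2037.
  Response Delay Deduction: −76 days → 29 January 2037.
Expiry of referenced patent TU-179000:
  Base: filing + 21 years → 6 October 2031.
  Administrative Delay Adjustment: +83 days → 28 December 2031.
  Regulatory Review Extension: 1383 days claimed exceeds the 1342-day cap, so +1342 days → 31 August 2035.
Terminal disclaimer: TU-756042 expires on the earlier of 29 January 2037 and 31 August 2035.

August 31, 2035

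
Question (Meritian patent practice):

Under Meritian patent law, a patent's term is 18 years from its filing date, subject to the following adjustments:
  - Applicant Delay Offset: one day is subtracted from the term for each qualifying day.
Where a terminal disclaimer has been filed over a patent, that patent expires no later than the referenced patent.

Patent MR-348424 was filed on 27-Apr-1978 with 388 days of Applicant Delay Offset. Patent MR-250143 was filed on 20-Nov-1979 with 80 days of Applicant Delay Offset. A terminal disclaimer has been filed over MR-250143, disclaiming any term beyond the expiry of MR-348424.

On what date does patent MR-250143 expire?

1995-04-05

Natural term of MR-250143:
  Base: filing + 18 years → 20 November 1997.
  Applicant Delay Offset: −80 days → 1 September 1997.
Expiry of referenced patent MR-348424:
  Base: filing + 18 years → 27 April 1996.
  Applicant Delay Offset: −388 days → 5 April 1995.
Terminal disclaimer: MR-250143 expires on the earlier of 1 September 1997 and 5 April 1995.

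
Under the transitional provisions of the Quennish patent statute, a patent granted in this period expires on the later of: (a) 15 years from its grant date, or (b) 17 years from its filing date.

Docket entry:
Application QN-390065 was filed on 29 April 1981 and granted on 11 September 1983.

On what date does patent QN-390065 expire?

1998-09-11

(a) grant + 15 years → 11 September 1998.
(b) filing + 17 years → 29 April 1998.
Later of the two: 11 September 1998.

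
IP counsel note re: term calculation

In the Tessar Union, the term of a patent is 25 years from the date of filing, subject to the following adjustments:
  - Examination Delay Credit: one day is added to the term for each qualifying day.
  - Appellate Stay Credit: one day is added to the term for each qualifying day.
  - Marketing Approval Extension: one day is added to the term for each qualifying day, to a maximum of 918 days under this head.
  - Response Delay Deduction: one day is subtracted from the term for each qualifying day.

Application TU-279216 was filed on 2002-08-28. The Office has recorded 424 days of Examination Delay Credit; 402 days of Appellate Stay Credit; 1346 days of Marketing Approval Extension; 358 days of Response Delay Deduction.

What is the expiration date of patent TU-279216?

Base term: filing date + 25 years → 28 August 2027.
Examination Delay Credit: +424 days → 25 October 2028.
Appellate Stay Credit: +402 days → 1 December 2029.
Marketing Approval Extension: 1346 days claimed exceeds the 918-day cap, so +918 days → 6 June 2032.
Response Delay Deduction: −358 days → 14 June 2031.

2031-06-14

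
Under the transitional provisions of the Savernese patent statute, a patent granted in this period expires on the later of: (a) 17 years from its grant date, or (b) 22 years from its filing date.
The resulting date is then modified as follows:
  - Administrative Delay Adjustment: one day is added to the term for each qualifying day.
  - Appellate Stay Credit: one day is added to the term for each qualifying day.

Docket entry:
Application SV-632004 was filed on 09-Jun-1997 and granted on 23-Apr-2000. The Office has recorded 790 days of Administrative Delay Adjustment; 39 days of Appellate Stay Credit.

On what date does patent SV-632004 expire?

(a) grant + 17 years → 23 April 2017.
(b) filing + 22 years → 9 June 2019.
Later of the two: 9 June 2019.
Administrative Delay Adjustment: +790 days → 7 August 2021.
Appellate Stay Credit: +39 days → 15 September 2021.

2021-09-15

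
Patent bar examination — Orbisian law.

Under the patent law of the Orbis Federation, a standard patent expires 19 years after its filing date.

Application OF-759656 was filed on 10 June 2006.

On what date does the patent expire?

2025-06-10

Filing date + 19 years → 10 June 2025.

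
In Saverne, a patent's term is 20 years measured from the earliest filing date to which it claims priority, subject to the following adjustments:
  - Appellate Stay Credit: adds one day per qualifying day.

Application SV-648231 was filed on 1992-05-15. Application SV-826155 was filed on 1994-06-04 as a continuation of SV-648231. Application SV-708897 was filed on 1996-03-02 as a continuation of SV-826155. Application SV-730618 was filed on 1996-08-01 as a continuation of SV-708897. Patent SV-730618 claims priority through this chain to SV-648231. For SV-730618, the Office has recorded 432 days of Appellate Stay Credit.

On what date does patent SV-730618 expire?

July 21, 2013

Earliest priority filing: 15 May 1992.
Base term: 15 May 1992 + 20 years → 15 May 2012.
Appellate Stay Credit: +432 days → 21 July 2013.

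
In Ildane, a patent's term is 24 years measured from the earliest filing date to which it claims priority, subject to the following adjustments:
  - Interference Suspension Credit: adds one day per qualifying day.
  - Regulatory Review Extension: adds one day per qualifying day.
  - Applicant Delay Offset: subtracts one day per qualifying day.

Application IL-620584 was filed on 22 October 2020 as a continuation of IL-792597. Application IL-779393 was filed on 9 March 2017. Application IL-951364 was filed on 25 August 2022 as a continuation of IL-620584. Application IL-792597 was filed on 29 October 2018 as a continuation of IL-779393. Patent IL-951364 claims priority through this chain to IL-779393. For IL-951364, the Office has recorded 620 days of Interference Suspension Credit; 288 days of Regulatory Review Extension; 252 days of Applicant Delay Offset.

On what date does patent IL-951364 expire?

Earliest priority filing: 9 March 2017.
Base term: 9 March 2017 + 24 years → 9 March 2041.
Interference Suspension Credit: +620 days → 19 November 2042.
Regulatory Review Extension: +288 days → 3 September 2043.
Applicant Delay Offset: −252 days → 25 December 2042.

2042-12-25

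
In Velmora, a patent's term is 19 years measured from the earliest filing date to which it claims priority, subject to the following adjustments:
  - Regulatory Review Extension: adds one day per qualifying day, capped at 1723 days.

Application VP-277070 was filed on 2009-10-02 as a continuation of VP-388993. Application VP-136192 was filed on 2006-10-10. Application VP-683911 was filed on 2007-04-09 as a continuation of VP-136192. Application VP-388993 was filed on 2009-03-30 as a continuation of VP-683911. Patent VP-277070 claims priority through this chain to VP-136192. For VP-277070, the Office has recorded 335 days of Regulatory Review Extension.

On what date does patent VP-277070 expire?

Earliest priority filing: 10 October 2006.
Base term: 10 October 2006 + 19 years → 10 October 2025.
Regulatory Review Extension: 335 days (within the 1723-day cap) → +335 days → 10 September 2026.

September 10, 2026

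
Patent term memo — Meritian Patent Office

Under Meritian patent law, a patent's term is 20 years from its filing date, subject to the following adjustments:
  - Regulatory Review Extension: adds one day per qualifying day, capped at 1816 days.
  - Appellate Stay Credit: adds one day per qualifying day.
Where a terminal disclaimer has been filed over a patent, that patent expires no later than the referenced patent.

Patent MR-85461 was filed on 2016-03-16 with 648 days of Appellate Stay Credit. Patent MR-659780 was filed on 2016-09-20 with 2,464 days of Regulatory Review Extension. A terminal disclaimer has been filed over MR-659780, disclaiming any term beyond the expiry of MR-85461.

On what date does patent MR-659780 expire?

Natural term of MR-659780:
  Base: filing + 20 years → 20 September 2036.
  Regulatory Review Extension: 2464 days claimed exceeds the 1816-day cap, so +1816 days → 10 September 2041.
Expiry of referenced patent MR-85461:
  Base: filing + 20 years → 16 March 2036.
  Appellate Stay Credit: +648 days → 24 December 2037.
Terminal disclaimer: MR-659780 expires on the earlier of 10 September 2041 and 24 December 2037.

2037-12-24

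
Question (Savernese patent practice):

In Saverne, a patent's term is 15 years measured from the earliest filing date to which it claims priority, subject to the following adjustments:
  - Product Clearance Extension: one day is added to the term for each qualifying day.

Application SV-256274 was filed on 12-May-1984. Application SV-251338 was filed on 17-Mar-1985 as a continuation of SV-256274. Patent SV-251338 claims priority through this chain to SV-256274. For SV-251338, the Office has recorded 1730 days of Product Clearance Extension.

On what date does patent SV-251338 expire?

2004-02-05

Earliest priority filing: 12 May 1984.
Base term: 12 May 1984 + 15 years → 12 May 1999.
Product Clearance Extension: +1730 days → 5 February 2004.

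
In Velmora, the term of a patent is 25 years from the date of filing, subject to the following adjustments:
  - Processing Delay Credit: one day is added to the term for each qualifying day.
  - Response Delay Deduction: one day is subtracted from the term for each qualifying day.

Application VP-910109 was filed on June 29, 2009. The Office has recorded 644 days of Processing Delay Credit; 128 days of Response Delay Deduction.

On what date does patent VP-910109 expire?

November 27, 2035

Base term: filing date + 25 years → 29 June 2034.
Processing Delay Credit: +644 days → 3 April 2036.
Response Delay Deduction: −128 days → 27 November 2035.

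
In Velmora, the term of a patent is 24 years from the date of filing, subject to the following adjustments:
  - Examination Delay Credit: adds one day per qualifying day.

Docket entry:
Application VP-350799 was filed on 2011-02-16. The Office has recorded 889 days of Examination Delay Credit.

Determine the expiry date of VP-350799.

Base term: filing date + 24 years → 16 February 2035.
Examination Delay Credit: +889 days → 24 July 2037.

2037-07-24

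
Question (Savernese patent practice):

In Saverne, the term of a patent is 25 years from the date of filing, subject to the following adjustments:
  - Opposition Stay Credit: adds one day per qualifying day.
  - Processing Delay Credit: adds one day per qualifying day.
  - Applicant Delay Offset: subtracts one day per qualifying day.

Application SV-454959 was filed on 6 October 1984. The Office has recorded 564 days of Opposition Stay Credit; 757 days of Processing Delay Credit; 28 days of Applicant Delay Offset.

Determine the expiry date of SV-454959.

April 21, 2013

Base term: filing date + 25 years → 6 October 2009.
Opposition Stay Credit: +564 days → 23 April 2011.
Processing Delay Credit: +757 days → 19 May 2013.
Applicant Delay Offset: −28 days → 21 April 2013.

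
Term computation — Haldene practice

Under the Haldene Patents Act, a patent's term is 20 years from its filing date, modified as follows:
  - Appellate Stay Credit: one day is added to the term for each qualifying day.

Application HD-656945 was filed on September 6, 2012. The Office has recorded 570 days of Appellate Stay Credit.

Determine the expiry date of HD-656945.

Base term: filing date + 20 years → 6 September 2032.
Appellate Stay Credit: +570 days → 30 March 2034.

March 30, 2034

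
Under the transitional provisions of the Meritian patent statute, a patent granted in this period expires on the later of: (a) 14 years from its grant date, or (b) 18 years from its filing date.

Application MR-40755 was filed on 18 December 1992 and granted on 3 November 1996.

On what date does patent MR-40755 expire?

2010-12-18

(a) grant + 14 years → 3 November 2010.
(b) filing + 18 years → 18 December 2010.
Later of the two: 18 December 2010.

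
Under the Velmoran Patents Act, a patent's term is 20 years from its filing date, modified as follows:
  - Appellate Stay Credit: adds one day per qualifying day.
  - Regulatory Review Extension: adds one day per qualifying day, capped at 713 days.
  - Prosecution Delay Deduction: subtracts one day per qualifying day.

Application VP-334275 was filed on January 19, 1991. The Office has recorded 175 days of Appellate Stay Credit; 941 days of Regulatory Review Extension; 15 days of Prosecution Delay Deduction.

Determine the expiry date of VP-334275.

2013-06-10

Base term: filing date + 20 years → 19 January 2011.
Appellate Stay Credit: +175 days → 13 July 2011.
Regulatory Review Extension: 941 days claimed exceeds the 713-day cap, so +713 days → 25 June 2013.
Prosecution Delay Deduction: −15 days → 10 June 2013.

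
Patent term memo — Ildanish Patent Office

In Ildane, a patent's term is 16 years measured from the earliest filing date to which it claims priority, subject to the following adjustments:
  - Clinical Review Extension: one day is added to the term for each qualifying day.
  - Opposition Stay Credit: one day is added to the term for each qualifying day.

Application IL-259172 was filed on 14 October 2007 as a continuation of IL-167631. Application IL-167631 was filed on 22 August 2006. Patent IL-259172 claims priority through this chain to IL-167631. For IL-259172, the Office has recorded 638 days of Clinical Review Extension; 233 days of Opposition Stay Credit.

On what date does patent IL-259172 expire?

Earliest priority filing: 22 August 2006.
Base term: 22 August 2006 + 16 years → 22 August 2022.
Clinical Review Extension: +638 days → 21 May 2024.
Opposition Stay Credit: +233 days → 9 January 2025.

2025-01-09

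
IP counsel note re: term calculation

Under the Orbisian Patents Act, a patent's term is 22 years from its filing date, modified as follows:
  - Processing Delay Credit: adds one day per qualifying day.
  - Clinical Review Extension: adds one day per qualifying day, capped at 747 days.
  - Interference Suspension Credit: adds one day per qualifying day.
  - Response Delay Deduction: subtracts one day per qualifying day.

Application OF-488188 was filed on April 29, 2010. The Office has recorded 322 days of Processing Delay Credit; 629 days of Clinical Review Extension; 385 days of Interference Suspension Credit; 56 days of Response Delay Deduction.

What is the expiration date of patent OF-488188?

2035-10-31

Base term: filing date + 22 years → 29 April 2032.
Processing Delay Credit: +322 days → 17 March 2033.
Clinical Review Extension: 629 days (within the 747-day cap) → +629 days → 6 December 2034.
Interference Suspension Credit: +385 days → 26 December 2035.
Response Delay Deduction: −56 days → 31 October 2035.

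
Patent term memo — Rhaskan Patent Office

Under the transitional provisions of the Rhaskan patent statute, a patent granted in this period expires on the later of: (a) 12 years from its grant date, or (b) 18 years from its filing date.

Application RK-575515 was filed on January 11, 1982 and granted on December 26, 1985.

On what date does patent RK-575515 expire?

(a) grant + 12 years → 26 December 1997.
(b) filing + 18 years → 11 January 2000.
Later of the two: 11 January 2000.

January 11, 2000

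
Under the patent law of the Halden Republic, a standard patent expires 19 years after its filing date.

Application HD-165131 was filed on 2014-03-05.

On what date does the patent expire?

Filing date + 19 years → 5 March 2033.

March 5, 2033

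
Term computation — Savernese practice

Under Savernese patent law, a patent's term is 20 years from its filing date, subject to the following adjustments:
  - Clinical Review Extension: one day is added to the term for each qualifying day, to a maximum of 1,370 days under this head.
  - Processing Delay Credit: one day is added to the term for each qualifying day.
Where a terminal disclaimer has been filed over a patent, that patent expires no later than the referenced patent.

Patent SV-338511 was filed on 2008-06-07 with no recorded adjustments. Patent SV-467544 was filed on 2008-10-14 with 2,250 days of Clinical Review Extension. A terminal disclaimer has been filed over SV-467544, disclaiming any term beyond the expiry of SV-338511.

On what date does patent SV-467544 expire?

Natural term of SV-467544:
  Base: filing + 20 years → 14 October 2028.
  Clinical Review Extension: 2250 days claimed exceeds the 1370-day cap, so +1370 days → 15 July 2032.
Expiry of referenced patent SV-338511:
  Base: filing + 20 years → 7 June 2028.
Terminal disclaimer: SV-467544 expires on the earlier of 15 July 2032 and 7 June 2028.

2028-06-07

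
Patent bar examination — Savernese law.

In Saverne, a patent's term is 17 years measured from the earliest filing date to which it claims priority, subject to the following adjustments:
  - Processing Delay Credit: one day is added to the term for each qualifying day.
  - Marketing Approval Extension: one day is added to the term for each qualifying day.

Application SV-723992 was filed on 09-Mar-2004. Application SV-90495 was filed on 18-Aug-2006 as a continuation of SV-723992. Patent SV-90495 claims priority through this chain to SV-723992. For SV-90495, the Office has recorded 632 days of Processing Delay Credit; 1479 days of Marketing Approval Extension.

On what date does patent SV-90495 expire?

Earliest priority filing: 9 March 2004.
Base term: 9 March 2004 + 17 years → 9 March 2021.
Processing Delay Credit: +632 days → 1 December 2022.
Marketing Approval Extension: +1479 days → 19 December 2026.

2026-12-19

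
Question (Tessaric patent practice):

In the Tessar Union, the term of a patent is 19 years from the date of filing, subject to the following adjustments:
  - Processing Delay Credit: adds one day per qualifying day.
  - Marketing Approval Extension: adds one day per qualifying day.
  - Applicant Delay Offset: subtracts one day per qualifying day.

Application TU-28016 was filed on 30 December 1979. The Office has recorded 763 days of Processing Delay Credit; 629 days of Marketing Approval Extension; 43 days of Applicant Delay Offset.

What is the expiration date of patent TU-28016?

September 9, 2002

Base term: filing date + 19 years → 30 December 1998.
Processing Delay Credit: +763 days → 31 January 2001.
Marketing Approval Extension: +629 days → 22 October 2002.
Applicant Delay Offset: −43 days → 9 September 2002.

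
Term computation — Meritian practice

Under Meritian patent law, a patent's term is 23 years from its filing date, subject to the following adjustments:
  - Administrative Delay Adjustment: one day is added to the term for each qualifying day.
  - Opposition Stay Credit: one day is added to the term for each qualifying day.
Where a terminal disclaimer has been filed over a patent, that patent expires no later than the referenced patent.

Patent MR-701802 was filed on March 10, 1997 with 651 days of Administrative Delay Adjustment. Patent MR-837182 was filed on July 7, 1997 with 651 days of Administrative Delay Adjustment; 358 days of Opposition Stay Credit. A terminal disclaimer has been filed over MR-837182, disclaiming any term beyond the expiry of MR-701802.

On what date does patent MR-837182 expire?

Natural term of MR-837182:
  Base: filing + 23 years → 7 July 2020.
  Administrative Delay Adjustment: +651 days → 19 April 2022.
  Opposition Stay Credit: +358 days → 12 April 2023.
Expiry of referenced patent MR-701802:
  Base: filing + 23 years → 10 March 2020.
  Administrative Delay Adjustment: +651 days → 21 December 2021.
Terminal disclaimer: MR-837182 expires on the earlier of 12 April 2023 and 21 December 2021.

2021-12-21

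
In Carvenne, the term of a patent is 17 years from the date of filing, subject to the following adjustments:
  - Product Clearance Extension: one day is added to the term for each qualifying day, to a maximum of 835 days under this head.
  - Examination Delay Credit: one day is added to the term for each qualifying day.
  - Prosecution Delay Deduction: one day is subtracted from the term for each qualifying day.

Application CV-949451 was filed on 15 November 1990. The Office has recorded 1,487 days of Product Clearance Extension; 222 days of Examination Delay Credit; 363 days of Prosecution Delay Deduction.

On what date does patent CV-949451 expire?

2009-10-09

Base term: filing date + 17 years → 15 November 2007.
Product Clearance Extension: 1487 days claimed exceeds the 835-day cap, so +835 days → 27 February 2010.
Examination Delay Credit: +222 days → 7 October 2010.
Prosecution Delay Deduction: −363 days → 9 October 2009.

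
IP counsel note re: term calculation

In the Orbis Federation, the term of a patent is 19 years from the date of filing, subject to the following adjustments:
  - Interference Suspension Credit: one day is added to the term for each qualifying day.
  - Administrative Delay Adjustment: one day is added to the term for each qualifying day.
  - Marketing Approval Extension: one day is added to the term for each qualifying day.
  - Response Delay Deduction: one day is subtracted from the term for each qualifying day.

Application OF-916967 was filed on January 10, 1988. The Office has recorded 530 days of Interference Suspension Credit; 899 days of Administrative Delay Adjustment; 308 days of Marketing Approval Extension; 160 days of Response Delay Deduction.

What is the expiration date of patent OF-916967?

2011-05-06

Base term: filing date + 19 years → 10 January 2007.
Interference Suspension Credit: +530 days → 23 June 2008.
Administrative Delay Adjustment: +899 days → 9 December 2010.
Marketing Approval Extension: +308 days → 13 October 2011.
Response Delay Deduction: −160 days → 6 May 2011.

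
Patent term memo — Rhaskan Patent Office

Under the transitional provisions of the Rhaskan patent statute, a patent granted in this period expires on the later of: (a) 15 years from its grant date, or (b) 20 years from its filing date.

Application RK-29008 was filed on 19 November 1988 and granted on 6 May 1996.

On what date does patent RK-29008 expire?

(a) grant + 15 years → 6 May 2011.
(b) filing + 20 years → 19 November 2008.
Later of the two: 6 May 2011.

May 6, 2011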